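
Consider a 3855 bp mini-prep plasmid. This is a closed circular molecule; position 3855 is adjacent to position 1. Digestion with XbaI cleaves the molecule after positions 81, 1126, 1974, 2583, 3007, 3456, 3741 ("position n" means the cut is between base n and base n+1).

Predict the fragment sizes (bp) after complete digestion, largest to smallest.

1045, 848, 609, 449, 424, 285, 195 bp

Circular molecule, 7 cuts → 7 fragments:
  1126 − 81 = 1045 bp
  1974 − 1126 = 848 bp
  2583 − 1974 = 609 bp
  3007 − 2583 = 424 bp
  3456 − 3007 = 449 bp
  3741 − 3456 = 285 bp
  wrap: 3855 − 3741 + 81 = 195 bp
Sorted largest to smallest: 1045, 848, 609, 449, 424, 285, 195 bp.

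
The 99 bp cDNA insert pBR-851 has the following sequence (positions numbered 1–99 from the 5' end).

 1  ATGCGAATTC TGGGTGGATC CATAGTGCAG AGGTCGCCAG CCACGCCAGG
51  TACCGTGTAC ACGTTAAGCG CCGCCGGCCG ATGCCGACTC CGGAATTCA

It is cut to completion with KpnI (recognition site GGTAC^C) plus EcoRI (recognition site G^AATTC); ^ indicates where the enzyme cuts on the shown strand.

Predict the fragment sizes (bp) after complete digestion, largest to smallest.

48, 40, 6, 5 bp

The KpnI site (GGTACC) starts at position 49.
KpnI cuts after base 5 of each site (before the last base), so after position 53.
EcoRI sites (GAATTC) start at positions 5, 93.
EcoRI cuts after the first base of each site, so after positions 5, 93.
Combined cut positions: 5, 53, 93.
Linear molecule, 3 cuts → 4 fragments:
  1–5 → 5 bp
  6–53 → 48 bp
  54–93 → 40 bp
  94–99 → 6 bp
Sorted largest to smallest: 48, 40, 6, 5 bp.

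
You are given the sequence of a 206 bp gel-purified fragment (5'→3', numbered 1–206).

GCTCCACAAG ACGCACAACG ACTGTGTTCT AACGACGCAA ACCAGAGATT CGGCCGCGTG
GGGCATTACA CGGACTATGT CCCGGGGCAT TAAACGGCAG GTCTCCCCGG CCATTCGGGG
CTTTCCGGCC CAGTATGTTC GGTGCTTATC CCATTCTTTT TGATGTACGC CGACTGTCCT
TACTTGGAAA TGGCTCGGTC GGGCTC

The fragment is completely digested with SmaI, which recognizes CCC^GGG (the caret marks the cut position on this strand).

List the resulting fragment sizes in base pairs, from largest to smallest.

123, 83 bp

The SmaI site (CCCGGG) starts at position 81.
SmaI cuts after base 3 of each site, so after position 83.
Linear molecule, 1 cut → 2 fragments:
  1–83 → 83 bp
  84–206 → 123 bp
Sorted largest to smallest: 123, 83 bp.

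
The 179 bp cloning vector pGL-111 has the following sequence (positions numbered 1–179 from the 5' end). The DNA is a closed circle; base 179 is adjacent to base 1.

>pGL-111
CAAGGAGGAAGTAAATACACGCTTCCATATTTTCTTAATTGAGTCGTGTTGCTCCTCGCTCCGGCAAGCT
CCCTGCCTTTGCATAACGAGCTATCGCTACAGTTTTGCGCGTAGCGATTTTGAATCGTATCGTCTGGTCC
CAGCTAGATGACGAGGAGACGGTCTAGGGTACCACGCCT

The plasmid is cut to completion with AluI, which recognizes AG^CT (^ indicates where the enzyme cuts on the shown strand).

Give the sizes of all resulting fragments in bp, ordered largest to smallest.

AluI sites (AGCT) start at positions 67, 89, 142.
AluI cuts after base 2 of each site, so after positions 68, 90, 143.
Circular molecule, 3 cuts → 3 fragments:
  69–90 → 22 bp
  91–143 → 53 bp
  144–179 then 1–68 → 36 + 68 = 104 bp
Sorted largest to smallest: 104, 53, 22 bp.

104, 53, 22 bp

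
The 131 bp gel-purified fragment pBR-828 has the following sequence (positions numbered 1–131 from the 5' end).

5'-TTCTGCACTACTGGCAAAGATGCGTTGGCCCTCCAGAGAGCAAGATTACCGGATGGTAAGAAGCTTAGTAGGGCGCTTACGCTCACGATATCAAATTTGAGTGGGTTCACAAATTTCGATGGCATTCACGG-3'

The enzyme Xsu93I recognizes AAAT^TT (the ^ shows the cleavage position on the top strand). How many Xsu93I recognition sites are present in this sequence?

AAATTT occurs starting at positions 93, 111.
Xsu93I cuts at 2 sites.

2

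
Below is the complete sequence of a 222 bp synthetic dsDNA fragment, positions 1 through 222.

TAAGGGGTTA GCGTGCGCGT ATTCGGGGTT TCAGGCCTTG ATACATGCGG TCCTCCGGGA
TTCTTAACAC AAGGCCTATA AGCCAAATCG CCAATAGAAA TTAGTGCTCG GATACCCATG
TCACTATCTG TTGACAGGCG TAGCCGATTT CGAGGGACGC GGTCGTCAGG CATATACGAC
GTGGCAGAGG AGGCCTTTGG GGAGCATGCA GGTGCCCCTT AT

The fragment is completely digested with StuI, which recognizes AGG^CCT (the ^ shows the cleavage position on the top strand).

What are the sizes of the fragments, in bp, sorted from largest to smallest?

119, 39, 35, 29 bp

StuI sites (AGGCCT) start at positions 33, 72, 191.
StuI cuts after base 3 of each site, so after positions 35, 74, 193.
Linear molecule, 3 cuts → 4 fragments:
  1–35 → 35 bp
  36–74 → 39 bp
  75–193 → 119 bp
  194–222 → 29 bp
Sorted largest to smallest: 119, 39, 35, 29 bp.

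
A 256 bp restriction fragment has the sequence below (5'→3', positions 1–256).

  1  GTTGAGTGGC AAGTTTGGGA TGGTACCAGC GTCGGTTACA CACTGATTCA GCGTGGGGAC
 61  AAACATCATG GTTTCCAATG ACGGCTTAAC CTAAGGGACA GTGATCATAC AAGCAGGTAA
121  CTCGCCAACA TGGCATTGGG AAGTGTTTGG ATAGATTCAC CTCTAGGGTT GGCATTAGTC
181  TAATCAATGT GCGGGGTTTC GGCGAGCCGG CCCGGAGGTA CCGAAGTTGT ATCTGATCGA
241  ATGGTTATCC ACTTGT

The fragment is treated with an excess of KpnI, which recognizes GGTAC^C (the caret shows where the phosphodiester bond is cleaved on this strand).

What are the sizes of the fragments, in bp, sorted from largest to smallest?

KpnI sites (GGTACC) start at positions 22, 217.
KpnI cuts after base 5 of each site (before the last base), so after positions 26, 221.
Linear molecule, 2 cuts → 3 fragments:
  1–26 → 26 bp
  27–221 → 195 bp
  222–256 → 35 bp
Sorted largest to smallest: 195, 35, 26 bp.

195, 35, 26 bp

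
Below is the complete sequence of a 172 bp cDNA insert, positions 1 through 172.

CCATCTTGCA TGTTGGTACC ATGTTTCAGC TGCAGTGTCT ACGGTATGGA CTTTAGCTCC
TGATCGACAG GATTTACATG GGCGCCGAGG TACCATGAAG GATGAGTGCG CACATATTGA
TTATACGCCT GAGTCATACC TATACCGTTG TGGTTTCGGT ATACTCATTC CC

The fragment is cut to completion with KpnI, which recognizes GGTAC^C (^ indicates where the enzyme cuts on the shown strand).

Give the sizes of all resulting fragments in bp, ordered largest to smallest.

79, 74, 19 bp

KpnI sites (GGTACC) start at positions 15, 89.
KpnI cuts after base 5 of each site (before the last base), so after positions 19, 93.
Linear molecule, 2 cuts → 3 fragments:
  1–19 → 19 bp
  20–93 → 74 bp
  94–172 → 79 bp
Sorted largest to smallest: 79, 74, 19 bp.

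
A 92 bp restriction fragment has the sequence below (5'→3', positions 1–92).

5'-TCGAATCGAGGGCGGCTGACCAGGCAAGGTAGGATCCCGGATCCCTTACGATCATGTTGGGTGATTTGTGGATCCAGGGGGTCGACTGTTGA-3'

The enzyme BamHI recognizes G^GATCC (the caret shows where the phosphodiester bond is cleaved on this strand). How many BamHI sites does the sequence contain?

3

GGATCC occurs starting at positions 32, 39, 70.
BamHI cuts at 3 sites.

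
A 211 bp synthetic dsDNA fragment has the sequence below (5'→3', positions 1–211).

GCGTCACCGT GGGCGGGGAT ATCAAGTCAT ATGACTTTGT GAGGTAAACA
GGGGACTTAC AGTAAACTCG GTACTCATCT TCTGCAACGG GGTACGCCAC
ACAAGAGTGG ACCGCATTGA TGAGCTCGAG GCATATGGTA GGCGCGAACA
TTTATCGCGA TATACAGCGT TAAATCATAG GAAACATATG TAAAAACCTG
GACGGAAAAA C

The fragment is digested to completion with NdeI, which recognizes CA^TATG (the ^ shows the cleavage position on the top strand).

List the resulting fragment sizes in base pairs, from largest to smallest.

NdeI sites (CATATG) start at positions 28, 132, 185.
NdeI cuts after base 2 of each site, so after positions 29, 133, 186.
Linear molecule, 3 cuts → 4 fragments:
  1–29 → 29 bp
  30–133 → 104 bp
  134–186 → 53 bp
  187–211 → 25 bp
Sorted largest to smallest: 104, 53, 29, 25 bp.

104, 53, 29, 25 bp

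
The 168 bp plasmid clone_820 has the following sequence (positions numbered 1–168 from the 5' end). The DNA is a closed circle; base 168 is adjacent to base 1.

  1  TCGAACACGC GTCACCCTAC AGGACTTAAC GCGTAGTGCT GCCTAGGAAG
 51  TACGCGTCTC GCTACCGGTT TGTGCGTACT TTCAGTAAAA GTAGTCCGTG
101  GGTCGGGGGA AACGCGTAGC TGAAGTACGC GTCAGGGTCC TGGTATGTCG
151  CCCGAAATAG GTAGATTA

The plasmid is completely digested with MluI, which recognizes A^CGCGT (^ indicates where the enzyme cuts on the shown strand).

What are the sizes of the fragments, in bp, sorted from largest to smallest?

60, 48, 23, 22, 15 bp

MluI sites (ACGCGT) start at positions 7, 29, 52, 112, 127.
MluI cuts after the first base of each site, so after positions 7, 29, 52, 112, 127.
Circular molecule, 5 cuts → 5 fragments:
  8–29 → 22 bp
  30–52 → 23 bp
  53–112 → 60 bp
  113–127 → 15 bp
  128–168 then 1–7 → 41 + 7 = 48 bp
Sorted largest to smallest: 60, 48, 23, 22, 15 bp.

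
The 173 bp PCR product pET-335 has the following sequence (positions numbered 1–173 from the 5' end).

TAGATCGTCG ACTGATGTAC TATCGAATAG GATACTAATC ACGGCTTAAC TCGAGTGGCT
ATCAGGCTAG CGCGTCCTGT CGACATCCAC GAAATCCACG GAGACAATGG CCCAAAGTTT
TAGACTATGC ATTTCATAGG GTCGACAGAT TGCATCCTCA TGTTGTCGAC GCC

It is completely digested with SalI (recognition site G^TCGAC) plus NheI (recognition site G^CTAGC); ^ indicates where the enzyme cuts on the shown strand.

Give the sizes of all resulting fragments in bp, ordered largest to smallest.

62, 59, 24, 13, 8, 7 bp

SalI sites (GTCGAC) start at positions 7, 79, 141, 165.
SalI cuts after the first base of each site, so after positions 7, 79, 141, 165.
The NheI site (GCTAGC) starts at position 66.
NheI cuts after the first base of each site, so after position 66.
Combined cut positions: 7, 66, 79, 141, 165.
Linear molecule, 5 cuts → 6 fragments:
  1–7 → 7 bp
  8–66 → 59 bp
  67–79 → 13 bp
  80–141 → 62 bp
  142–165 → 24 bp
  166–173 → 8 bp
Sorted largest to smallest: 62, 59, 24, 13, 8, 7 bp.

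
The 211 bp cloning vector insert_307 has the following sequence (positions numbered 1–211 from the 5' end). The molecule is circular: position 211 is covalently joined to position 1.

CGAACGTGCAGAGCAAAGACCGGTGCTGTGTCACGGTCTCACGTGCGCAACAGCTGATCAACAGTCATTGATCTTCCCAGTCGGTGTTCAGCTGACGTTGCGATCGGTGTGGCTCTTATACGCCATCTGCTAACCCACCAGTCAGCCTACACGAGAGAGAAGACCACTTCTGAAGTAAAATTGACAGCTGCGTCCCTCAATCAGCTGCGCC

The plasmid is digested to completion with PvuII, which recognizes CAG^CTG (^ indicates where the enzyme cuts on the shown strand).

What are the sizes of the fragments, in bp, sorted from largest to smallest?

96, 60, 38, 17 bp

PvuII sites (CAGCTG) start at positions 51, 89, 185, 202.
PvuII cuts after base 3 of each site, so after positions 53, 91, 187, 204.
Circular molecule, 4 cuts → 4 fragments:
  54–91 → 38 bp
  92–187 → 96 bp
  188–204 → 17 bp
  205–211 then 1–53 → 7 + 53 = 60 bp
Sorted largest to smallest: 96, 60, 38, 17 bp.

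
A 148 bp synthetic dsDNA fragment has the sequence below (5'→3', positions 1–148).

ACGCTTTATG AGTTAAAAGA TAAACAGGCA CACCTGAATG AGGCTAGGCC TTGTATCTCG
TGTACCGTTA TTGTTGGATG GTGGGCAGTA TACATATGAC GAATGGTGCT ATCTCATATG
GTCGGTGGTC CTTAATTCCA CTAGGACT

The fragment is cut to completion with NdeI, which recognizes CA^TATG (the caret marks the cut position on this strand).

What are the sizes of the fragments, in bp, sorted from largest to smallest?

NdeI sites (CATATG) start at positions 93, 115.
NdeI cuts after base 2 of each site, so after positions 94, 116.
Linear molecule, 2 cuts → 3 fragments:
  1–94 → 94 bp
  95–116 → 22 bp
  117–148 → 32 bp
Sorted largest to smallest: 94, 32, 22 bp.

94, 32, 22 bp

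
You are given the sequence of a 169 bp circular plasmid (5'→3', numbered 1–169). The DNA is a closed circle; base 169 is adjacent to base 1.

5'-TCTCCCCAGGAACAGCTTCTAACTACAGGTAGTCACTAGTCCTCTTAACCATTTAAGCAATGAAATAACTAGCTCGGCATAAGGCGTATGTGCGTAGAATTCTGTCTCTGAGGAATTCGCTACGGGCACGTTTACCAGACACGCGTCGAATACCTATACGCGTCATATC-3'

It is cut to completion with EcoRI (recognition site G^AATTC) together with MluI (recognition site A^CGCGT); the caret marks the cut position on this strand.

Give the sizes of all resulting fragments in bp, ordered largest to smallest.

108, 28, 17, 16 bp

EcoRI sites (GAATTC) start at positions 97, 113.
EcoRI cuts after the first base of each site, so after positions 97, 113.
MluI sites (ACGCGT) start at positions 141, 158.
MluI cuts after the first base of each site, so after positions 141, 158.
Combined cut positions: 97, 113, 141, 158.
Circular molecule, 4 cuts → 4 fragments:
  98–113 → 16 bp
  114–141 → 28 bp
  142–158 → 17 bp
  159–169 then 1–97 → 11 + 97 = 108 bp
Sorted largest to smallest: 108, 28, 17, 16 bp.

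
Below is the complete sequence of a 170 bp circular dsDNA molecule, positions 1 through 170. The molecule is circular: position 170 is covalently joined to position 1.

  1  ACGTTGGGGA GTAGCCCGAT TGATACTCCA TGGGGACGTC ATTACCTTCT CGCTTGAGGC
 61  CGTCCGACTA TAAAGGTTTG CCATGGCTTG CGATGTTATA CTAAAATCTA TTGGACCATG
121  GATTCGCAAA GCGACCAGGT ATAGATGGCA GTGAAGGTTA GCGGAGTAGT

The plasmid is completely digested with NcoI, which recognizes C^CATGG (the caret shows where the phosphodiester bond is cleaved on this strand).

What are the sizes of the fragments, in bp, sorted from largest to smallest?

NcoI sites (CCATGG) start at positions 28, 81, 116.
NcoI cuts after the first base of each site, so after positions 28, 81, 116.
Circular molecule, 3 cuts → 3 fragments:
  29–81 → 53 bp
  82–116 → 35 bp
  117–170 then 1–28 → 54 + 28 = 82 bp
Sorted largest to smallest: 82, 53, 35 bp.

82, 53, 35 bp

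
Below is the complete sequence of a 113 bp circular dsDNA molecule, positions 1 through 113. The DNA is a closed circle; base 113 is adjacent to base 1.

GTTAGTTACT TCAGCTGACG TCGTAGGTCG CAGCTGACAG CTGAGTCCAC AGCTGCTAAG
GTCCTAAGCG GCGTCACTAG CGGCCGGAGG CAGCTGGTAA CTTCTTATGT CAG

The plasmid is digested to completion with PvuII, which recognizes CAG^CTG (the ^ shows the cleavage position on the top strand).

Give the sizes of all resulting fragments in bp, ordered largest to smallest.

PvuII sites (CAGCTG) start at positions 12, 31, 38, 50, 91.
PvuII cuts after base 3 of each site, so after positions 14, 33, 40, 52, 93.
Circular molecule, 5 cuts → 5 fragments:
  15–33 → 19 bp
  34–40 → 7 bp
  41–52 → 12 bp
  53–93 → 41 bp
  94–113 then 1–14 → 20 + 14 = 34 bp
Sorted largest to smallest: 41, 34, 19, 12, 7 bp.

41, 34, 19, 12, 7 bp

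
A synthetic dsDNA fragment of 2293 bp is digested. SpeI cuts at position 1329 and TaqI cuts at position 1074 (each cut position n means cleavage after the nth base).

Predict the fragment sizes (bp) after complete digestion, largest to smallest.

Combined cut positions (sorted): 1074, 1329.
Linear molecule, 2 cuts → 3 fragments:
  1074 − 0 = 1074 bp
  1329 − 1074 = 255 bp
  2293 − 1329 = 964 bp
Sorted largest to smallest: 1074, 964, 255 bp.

1074, 964, 255 bp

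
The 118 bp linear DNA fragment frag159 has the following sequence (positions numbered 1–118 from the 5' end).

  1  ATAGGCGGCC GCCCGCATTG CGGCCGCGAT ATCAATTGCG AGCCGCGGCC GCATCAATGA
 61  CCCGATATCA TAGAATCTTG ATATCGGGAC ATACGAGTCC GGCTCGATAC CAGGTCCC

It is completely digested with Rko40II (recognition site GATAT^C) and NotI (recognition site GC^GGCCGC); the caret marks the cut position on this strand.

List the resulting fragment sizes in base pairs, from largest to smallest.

34, 22, 16, 15, 14, 11, 6 bp

Rko40II sites (GATATC) start at positions 28, 64, 80.
Rko40II cuts after base 5 of each site (before the last base), so after positions 32, 68, 84.
NotI sites (GCGGCCGC) start at positions 5, 20, 45.
NotI cuts after base 2 of each site, so after positions 6, 21, 46.
Combined cut positions: 6, 21, 32, 46, 68, 84.
Linear molecule, 6 cuts → 7 fragments:
  1–6 → 6 bp
  7–21 → 15 bp
  22–32 → 11 bp
  33–46 → 14 bp
  47–68 → 22 bp
  69–84 → 16 bp
  85–118 → 34 bp
Sorted largest to smallest: 34, 22, 16, 15, 14, 11, 6 bp.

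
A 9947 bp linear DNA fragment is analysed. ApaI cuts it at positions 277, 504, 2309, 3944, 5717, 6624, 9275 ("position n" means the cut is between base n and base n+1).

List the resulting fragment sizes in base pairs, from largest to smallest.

Linear molecule, 7 cuts → 8 fragments:
  277 − 0 = 277 bp
  504 − 277 = 227 bp
  2309 − 504 = 1805 bp
  3944 − 2309 = 1635 bp
  5717 − 3944 = 1773 bp
  6624 − 5717 = 907 bp
  9275 − 6624 = 2651 bp
  9947 − 9275 = 672 bp
Sorted largest to smallest: 2651, 1805, 1773, 1635, 907, 672, 277, 227 bp.

2651, 1805, 1773, 1635, 907, 672, 277, 227 bp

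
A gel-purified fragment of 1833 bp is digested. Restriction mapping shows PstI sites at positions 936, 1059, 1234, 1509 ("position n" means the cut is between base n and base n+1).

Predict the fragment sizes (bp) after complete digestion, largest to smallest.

936, 324, 275, 175, 123 bp

Linear molecule, 4 cuts → 5 fragments:
  936 − 0 = 936 bp
  1059 − 936 = 123 bp
  1234 − 1059 = 175 bp
  1509 − 1234 = 275 bp
  1833 − 1509 = 324 bp
Sorted largest to smallest: 936, 324, 275, 175, 123 bp.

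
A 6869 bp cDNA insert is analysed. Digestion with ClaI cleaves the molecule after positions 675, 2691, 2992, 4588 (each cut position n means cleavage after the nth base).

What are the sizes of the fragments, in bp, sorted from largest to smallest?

Linear molecule, 4 cuts → 5 fragments:
  675 − 0 = 675 bp
  2691 − 675 = 2016 bp
  2992 − 2691 = 301 bp
  4588 − 2992 = 1596 bp
  6869 − 4588 = 2281 bp
Sorted largest to smallest: 2281, 2016, 1596, 675, 301 bp.

2281, 2016, 1596, 675, 301 bp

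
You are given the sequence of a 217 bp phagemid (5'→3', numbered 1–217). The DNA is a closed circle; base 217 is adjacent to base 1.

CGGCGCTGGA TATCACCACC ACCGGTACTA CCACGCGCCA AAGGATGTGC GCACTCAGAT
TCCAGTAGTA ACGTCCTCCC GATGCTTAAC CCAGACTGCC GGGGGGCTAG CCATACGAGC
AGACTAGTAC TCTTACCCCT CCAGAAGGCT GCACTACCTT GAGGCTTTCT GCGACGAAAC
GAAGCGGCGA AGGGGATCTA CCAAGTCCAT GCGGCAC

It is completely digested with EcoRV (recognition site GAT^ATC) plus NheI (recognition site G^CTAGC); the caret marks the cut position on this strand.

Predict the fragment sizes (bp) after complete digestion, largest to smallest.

The EcoRV site (GATATC) starts at position 9.
EcoRV cuts after base 3 of each site, so after position 11.
The NheI site (GCTAGC) starts at position 106.
NheI cuts after the first base of each site, so after position 106.
Combined cut positions: 11, 106.
Circular molecule, 2 cuts → 2 fragments:
  12–106 → 95 bp
  107–217 then 1–11 → 111 + 11 = 122 bp
Sorted largest to smallest: 122, 95 bp.

122, 95 bp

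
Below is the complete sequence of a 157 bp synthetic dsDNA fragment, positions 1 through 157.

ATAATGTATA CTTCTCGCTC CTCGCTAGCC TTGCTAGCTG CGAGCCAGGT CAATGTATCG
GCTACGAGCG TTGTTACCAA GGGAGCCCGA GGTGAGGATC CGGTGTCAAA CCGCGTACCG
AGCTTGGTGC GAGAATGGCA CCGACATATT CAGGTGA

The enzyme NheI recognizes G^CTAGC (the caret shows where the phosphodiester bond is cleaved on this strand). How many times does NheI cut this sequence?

2

GCTAGC occurs starting at positions 24, 33.
NheI cuts at 2 sites.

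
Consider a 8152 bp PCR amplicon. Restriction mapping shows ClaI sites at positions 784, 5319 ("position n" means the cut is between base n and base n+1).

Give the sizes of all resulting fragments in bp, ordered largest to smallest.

Linear molecule, 2 cuts → 3 fragments:
  784 − 0 = 784 bp
  5319 − 784 = 4535 bp
  8152 − 5319 = 2833 bp
Sorted largest to smallest: 4535, 2833, 784 bp.

4535, 2833, 784 bp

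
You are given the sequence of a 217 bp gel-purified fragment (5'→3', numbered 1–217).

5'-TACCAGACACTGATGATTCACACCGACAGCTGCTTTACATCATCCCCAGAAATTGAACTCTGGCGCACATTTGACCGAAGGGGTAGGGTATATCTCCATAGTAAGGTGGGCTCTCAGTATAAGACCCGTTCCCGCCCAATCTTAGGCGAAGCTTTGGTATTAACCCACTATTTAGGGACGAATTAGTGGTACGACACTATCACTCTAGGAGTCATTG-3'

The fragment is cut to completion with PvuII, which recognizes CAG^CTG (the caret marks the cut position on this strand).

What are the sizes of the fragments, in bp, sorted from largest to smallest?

188, 29 bp

The PvuII site (CAGCTG) starts at position 27.
PvuII cuts after base 3 of each site, so after position 29.
Linear molecule, 1 cut → 2 fragments:
  1–29 → 29 bp
  30–217 → 188 bp
Sorted largest to smallest: 188, 29 bp.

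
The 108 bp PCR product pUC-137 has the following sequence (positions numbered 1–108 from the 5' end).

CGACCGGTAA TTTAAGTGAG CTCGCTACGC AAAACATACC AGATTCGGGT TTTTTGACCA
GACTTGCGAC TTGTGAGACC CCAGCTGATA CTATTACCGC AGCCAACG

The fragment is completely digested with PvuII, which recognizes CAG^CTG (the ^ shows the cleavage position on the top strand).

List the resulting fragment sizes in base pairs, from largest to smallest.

84, 24 bp

The PvuII site (CAGCTG) starts at position 82.
PvuII cuts after base 3 of each site, so after position 84.
Linear molecule, 1 cut → 2 fragments:
  1–84 → 84 bp
  85–108 → 24 bp
Sorted largest to smallest: 84, 24 bp.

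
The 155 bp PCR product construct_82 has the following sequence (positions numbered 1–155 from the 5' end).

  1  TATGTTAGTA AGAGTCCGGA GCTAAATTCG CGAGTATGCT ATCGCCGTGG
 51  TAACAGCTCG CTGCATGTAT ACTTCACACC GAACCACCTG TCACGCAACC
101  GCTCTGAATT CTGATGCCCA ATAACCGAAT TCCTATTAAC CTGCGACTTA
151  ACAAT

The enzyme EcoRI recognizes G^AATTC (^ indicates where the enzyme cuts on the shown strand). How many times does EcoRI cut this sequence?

GAATTC occurs starting at positions 106, 127.
EcoRI cuts at 2 sites.

2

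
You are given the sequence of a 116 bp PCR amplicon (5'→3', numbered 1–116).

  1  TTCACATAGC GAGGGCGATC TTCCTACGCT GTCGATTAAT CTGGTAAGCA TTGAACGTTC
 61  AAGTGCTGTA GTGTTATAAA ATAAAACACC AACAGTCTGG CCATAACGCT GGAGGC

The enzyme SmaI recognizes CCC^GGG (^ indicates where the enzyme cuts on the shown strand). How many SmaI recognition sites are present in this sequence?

No occurrence of CCCGGG is present in the sequence.
SmaI does not cut: 0 sites.

0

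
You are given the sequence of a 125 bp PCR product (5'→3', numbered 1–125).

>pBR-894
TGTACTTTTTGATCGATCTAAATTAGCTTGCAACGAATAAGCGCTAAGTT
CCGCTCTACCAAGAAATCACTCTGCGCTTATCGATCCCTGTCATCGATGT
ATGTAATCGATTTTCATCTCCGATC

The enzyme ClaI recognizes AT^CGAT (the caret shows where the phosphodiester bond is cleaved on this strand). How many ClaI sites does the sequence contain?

4

ATCGAT occurs starting at positions 12, 80, 93, 106.
ClaI cuts at 4 sites.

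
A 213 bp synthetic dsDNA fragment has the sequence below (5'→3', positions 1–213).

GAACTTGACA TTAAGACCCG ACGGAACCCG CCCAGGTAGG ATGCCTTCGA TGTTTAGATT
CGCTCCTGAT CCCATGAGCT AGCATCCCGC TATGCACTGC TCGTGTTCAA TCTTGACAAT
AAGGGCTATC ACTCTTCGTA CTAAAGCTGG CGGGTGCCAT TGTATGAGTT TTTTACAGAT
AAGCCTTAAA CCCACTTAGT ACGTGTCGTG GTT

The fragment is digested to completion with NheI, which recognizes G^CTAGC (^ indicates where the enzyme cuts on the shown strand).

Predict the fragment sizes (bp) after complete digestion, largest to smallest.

The NheI site (GCTAGC) starts at position 78.
NheI cuts after the first base of each site, so after position 78.
Linear molecule, 1 cut → 2 fragments:
  1–78 → 78 bp
  79–213 → 135 bp
Sorted largest to smallest: 135, 78 bp.

135, 78 bp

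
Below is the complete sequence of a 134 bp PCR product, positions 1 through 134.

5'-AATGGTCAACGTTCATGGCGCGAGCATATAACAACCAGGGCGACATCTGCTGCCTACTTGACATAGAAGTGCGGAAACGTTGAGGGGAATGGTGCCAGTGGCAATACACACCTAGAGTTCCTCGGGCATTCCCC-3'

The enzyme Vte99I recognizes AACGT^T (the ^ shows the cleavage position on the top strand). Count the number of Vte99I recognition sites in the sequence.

2

AACGTT occurs starting at positions 8, 76.
Vte99I cuts at 2 sites.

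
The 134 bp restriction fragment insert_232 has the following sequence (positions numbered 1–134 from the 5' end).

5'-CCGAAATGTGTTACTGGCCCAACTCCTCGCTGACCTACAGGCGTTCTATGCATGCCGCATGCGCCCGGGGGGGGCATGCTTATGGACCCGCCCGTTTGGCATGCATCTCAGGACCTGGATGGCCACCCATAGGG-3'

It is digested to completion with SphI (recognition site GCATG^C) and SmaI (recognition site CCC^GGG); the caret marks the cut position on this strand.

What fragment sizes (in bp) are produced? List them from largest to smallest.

SphI sites (GCATGC) start at positions 50, 57, 74, 99.
SphI cuts after base 5 of each site (before the last base), so after positions 54, 61, 78, 103.
The SmaI site (CCCGGG) starts at position 64.
SmaI cuts after base 3 of each site, so after position 66.
Combined cut positions: 54, 61, 66, 78, 103.
Linear molecule, 5 cuts → 6 fragments:
  1–54 → 54 bp
  55–61 → 7 bp
  62–66 → 5 bp
  67–78 → 12 bp
  79–103 → 25 bp
  104–134 → 31 bp
Sorted largest to smallest: 54, 31, 25, 12, 7, 5 bp.

54, 31, 25, 12, 7, 5 bp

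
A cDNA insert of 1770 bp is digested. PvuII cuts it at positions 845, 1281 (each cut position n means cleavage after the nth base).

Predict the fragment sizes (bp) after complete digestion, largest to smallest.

Linear molecule, 2 cuts → 3 fragments:
  845 − 0 = 845 bp
  1281 − 845 = 436 bp
  1770 − 1281 = 489 bp
Sorted largest to smallest: 845, 489, 436 bp.

845, 489, 436 bp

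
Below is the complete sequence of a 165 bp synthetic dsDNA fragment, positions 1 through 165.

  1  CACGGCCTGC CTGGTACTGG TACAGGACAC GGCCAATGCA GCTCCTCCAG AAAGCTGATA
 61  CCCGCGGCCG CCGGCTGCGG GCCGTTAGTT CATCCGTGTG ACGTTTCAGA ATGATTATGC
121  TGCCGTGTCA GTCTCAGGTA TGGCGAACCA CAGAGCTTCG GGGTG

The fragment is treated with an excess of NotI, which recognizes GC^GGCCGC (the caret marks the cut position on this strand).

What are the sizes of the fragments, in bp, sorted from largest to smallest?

The NotI site (GCGGCCGC) starts at position 64.
NotI cuts after base 2 of each site, so after position 65.
Linear molecule, 1 cut → 2 fragments:
  1–65 → 65 bp
  66–165 → 100 bp
Sorted largest to smallest: 100, 65 bp.

100, 65 bp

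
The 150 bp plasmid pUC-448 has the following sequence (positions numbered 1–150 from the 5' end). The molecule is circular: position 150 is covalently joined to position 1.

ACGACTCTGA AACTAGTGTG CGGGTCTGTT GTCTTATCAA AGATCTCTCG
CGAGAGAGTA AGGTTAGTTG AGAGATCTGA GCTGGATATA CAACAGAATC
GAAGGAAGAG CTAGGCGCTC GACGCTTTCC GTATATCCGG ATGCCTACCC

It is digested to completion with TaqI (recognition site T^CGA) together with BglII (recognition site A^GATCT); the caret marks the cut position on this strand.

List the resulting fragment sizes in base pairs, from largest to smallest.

TaqI sites (TCGA) start at positions 99, 119.
TaqI cuts after the first base of each site, so after positions 99, 119.
BglII sites (AGATCT) start at positions 41, 73.
BglII cuts after the first base of each site, so after positions 41, 73.
Combined cut positions: 41, 73, 99, 119.
Circular molecule, 4 cuts → 4 fragments:
  42–73 → 32 bp
  74–99 → 26 bp
  100–119 → 20 bp
  120–150 then 1–41 → 31 + 41 = 72 bp
Sorted largest to smallest: 72, 32, 26, 20 bp.

72, 32, 26, 20 bp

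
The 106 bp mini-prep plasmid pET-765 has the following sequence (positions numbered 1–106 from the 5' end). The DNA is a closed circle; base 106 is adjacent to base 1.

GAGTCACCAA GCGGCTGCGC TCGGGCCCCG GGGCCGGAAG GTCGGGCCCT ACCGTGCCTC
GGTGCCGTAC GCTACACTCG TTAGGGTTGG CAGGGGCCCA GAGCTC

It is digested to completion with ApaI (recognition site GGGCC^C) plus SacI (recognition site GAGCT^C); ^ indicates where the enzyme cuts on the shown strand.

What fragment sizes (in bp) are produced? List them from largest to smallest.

50, 28, 21, 7 bp

ApaI sites (GGGCCC) start at positions 23, 44, 94.
ApaI cuts after base 5 of each site (before the last base), so after positions 27, 48, 98.
The SacI site (GAGCTC) starts at position 101.
SacI cuts after base 5 of each site (before the last base), so after position 105.
Combined cut positions: 27, 48, 98, 105.
Circular molecule, 4 cuts → 4 fragments:
  28–48 → 21 bp
  49–98 → 50 bp
  99–105 → 7 bp
  106–106 then 1–27 → 1 + 27 = 28 bp
Sorted largest to smallest: 50, 28, 21, 7 bp.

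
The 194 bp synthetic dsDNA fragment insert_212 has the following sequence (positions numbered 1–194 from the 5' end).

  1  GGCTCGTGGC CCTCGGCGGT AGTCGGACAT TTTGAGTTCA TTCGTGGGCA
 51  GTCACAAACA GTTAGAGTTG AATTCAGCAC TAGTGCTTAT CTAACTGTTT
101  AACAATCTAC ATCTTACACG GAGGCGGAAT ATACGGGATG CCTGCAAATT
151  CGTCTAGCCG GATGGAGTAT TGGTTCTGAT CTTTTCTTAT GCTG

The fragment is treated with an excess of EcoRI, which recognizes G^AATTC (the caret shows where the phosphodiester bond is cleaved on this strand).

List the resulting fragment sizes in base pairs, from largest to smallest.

124, 70 bp

The EcoRI site (GAATTC) starts at position 70.
EcoRI cuts after the first base of each site, so after position 70.
Linear molecule, 1 cut → 2 fragments:
  1–70 → 70 bp
  71–194 → 124 bp
Sorted largest to smallest: 124, 70 bp.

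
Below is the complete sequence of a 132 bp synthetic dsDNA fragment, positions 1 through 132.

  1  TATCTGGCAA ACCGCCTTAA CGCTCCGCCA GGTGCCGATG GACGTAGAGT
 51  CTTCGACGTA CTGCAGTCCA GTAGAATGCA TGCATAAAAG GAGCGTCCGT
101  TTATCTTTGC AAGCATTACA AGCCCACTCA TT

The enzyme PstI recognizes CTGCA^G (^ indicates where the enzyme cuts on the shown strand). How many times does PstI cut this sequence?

CTGCAG occurs starting at position 61.
PstI cuts at 1 site.

1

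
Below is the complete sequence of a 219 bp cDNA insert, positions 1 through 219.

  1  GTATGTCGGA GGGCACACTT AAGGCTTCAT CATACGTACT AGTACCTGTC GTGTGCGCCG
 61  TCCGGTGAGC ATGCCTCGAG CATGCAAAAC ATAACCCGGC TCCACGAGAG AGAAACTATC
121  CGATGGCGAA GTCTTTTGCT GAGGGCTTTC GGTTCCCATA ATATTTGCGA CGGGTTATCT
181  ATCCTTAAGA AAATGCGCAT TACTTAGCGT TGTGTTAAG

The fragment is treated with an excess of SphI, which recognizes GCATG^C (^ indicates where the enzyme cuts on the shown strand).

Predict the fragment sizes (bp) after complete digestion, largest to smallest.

SphI sites (GCATGC) start at positions 69, 80.
SphI cuts after base 5 of each site (before the last base), so after positions 73, 84.
Linear molecule, 2 cuts → 3 fragments:
  1–73 → 73 bp
  74–84 → 11 bp
  85–219 → 135 bp
Sorted largest to smallest: 135, 73, 11 bp.

135, 73, 11 bp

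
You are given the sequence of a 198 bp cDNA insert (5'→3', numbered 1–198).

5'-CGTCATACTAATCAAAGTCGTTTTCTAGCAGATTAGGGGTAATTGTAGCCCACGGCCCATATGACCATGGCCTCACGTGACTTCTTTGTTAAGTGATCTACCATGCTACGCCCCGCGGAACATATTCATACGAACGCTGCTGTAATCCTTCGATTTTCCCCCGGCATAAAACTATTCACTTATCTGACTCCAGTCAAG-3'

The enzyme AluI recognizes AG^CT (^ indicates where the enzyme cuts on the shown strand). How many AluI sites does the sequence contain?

0

No occurrence of AGCT is present in the sequence.
AluI does not cut: 0 sites.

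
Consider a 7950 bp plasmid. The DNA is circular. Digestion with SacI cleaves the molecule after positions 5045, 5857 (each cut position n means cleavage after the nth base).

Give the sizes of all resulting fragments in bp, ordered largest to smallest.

Circular molecule, 2 cuts → 2 fragments:
  5857 − 5045 = 812 bp
  wrap: 7950 − 5857 + 5045 = 7138 bp
Sorted largest to smallest: 7138, 812 bp.

7138, 812 bp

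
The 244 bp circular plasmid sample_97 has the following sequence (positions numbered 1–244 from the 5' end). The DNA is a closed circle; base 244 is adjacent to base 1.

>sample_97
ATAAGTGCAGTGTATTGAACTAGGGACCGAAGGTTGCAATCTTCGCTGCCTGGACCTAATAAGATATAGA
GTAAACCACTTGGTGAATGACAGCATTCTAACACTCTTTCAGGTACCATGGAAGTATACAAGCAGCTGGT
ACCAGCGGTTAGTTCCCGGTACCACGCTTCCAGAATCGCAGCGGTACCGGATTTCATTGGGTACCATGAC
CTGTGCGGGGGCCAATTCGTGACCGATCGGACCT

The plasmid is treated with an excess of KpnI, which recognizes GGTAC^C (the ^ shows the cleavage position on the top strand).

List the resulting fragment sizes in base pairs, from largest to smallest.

KpnI sites (GGTACC) start at positions 112, 138, 158, 183, 200.
KpnI cuts after base 5 of each site (before the last base), so after positions 116, 142, 162, 187, 204.
Circular molecule, 5 cuts → 5 fragments:
  117–142 → 26 bp
  143–162 → 20 bp
  163–187 → 25 bp
  188–204 → 17 bp
  205–244 then 1–116 → 40 + 116 = 156 bp
Sorted largest to smallest: 156, 26, 25, 20, 17 bp.

156, 26, 25, 20, 17 bp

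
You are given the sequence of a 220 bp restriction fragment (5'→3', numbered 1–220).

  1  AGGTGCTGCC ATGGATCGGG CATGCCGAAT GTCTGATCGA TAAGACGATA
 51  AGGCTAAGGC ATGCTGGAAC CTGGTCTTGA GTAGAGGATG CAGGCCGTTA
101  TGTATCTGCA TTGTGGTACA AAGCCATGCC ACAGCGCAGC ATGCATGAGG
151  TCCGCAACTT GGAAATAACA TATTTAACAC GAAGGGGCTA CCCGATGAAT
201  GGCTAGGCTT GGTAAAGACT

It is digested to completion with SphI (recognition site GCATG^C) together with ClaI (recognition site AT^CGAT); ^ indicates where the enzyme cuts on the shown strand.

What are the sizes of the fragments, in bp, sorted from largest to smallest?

80, 77, 26, 24, 13 bp

SphI sites (GCATGC) start at positions 20, 59, 139.
SphI cuts after base 5 of each site (before the last base), so after positions 24, 63, 143.
The ClaI site (ATCGAT) starts at position 36.
ClaI cuts after base 2 of each site, so after position 37.
Combined cut positions: 24, 37, 63, 143.
Linear molecule, 4 cuts → 5 fragments:
  1–24 → 24 bp
  25–37 → 13 bp
  38–63 → 26 bp
  64–143 → 80 bp
  144–220 → 77 bp
Sorted largest to smallest: 80, 77, 26, 24, 13 bp.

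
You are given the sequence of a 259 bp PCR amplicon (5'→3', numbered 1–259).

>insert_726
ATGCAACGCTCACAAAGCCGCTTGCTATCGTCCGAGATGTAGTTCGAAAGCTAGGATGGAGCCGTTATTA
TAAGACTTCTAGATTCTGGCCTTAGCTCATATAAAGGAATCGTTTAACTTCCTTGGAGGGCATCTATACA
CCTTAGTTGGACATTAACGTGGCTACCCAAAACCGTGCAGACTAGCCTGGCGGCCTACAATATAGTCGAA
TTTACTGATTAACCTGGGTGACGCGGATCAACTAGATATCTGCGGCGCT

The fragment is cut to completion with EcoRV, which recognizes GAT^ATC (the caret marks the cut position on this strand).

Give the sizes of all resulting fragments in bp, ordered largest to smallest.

The EcoRV site (GATATC) starts at position 245.
EcoRV cuts after base 3 of each site, so after position 247.
Linear molecule, 1 cut → 2 fragments:
  1–247 → 247 bp
  248–259 → 12 bp
Sorted largest to smallest: 247, 12 bp.

247, 12 bp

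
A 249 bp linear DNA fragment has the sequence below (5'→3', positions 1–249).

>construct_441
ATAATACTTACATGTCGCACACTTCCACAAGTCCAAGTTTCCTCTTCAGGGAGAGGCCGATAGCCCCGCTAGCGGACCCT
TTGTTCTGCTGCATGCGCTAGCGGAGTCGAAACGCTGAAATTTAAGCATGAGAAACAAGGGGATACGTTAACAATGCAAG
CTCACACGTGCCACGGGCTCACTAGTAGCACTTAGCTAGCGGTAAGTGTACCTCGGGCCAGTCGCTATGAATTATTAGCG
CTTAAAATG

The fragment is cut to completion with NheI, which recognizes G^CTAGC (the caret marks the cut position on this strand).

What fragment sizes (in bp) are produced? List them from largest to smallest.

NheI sites (GCTAGC) start at positions 68, 97, 195.
NheI cuts after the first base of each site, so after positions 68, 97, 195.
Linear molecule, 3 cuts → 4 fragments:
  1–68 → 68 bp
  69–97 → 29 bp
  98–195 → 98 bp
  196–249 → 54 bp
Sorted largest to smallest: 98, 68, 54, 29 bp.

98, 68, 54, 29 bp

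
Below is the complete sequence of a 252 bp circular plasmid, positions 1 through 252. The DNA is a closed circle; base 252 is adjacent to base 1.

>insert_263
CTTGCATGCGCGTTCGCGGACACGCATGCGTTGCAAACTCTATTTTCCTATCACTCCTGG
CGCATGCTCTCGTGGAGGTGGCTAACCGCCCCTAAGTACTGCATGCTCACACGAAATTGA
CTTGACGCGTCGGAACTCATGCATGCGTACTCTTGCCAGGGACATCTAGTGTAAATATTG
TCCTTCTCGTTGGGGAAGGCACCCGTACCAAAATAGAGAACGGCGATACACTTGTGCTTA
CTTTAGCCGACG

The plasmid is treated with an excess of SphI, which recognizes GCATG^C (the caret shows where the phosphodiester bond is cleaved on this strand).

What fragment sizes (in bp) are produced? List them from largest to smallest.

SphI sites (GCATGC) start at positions 4, 24, 62, 101, 141.
SphI cuts after base 5 of each site (before the last base), so after positions 8, 28, 66, 105, 145.
Circular molecule, 5 cuts → 5 fragments:
  9–28 → 20 bp
  29–66 → 38 bp
  67–105 → 39 bp
  106–145 → 40 bp
  146–252 then 1–8 → 107 + 8 = 115 bp
Sorted largest to smallest: 115, 40, 39, 38, 20 bp.

115, 40, 39, 38, 20 bp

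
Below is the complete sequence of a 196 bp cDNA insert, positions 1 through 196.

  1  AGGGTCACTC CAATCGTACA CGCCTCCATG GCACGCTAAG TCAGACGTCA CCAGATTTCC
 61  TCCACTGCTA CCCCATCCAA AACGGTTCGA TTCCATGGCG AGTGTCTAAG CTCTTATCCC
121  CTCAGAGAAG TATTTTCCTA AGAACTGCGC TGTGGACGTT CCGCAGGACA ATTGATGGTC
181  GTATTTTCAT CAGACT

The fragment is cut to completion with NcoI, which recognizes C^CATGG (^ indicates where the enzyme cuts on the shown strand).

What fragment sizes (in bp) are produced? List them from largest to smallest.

103, 67, 26 bp

NcoI sites (CCATGG) start at positions 26, 93.
NcoI cuts after the first base of each site, so after positions 26, 93.
Linear molecule, 2 cuts → 3 fragments:
  1–26 → 26 bp
  27–93 → 67 bp
  94–196 → 103 bp
Sorted largest to smallest: 103, 67, 26 bp.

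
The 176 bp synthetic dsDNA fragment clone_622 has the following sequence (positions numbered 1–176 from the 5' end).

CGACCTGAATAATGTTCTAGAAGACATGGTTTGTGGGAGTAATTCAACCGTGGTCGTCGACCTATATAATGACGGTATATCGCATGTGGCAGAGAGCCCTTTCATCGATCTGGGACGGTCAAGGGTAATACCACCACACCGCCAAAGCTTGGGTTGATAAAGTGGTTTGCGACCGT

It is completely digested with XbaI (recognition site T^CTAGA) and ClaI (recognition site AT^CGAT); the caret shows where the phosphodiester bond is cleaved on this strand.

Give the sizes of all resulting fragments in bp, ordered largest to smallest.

89, 71, 16 bp

The XbaI site (TCTAGA) starts at position 16.
XbaI cuts after the first base of each site, so after position 16.
The ClaI site (ATCGAT) starts at position 104.
ClaI cuts after base 2 of each site, so after position 105.
Combined cut positions: 16, 105.
Linear molecule, 2 cuts → 3 fragments:
  1–16 → 16 bp
  17–105 → 89 bp
  106–176 → 71 bp
Sorted largest to smallest: 89, 71, 16 bp.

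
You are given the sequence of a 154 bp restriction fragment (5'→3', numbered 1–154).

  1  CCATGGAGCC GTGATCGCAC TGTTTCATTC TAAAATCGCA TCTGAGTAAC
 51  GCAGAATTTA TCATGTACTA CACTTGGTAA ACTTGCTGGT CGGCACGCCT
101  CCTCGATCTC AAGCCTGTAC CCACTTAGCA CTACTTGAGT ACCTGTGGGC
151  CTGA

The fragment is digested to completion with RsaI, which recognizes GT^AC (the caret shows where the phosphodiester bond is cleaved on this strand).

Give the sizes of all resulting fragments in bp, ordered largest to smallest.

RsaI sites (GTAC) start at positions 65, 117, 139.
RsaI cuts after base 2 of each site, so after positions 66, 118, 140.
Linear molecule, 3 cuts → 4 fragments:
  1–66 → 66 bp
  67–118 → 52 bp
  119–140 → 22 bp
  141–154 → 14 bp
Sorted largest to smallest: 66, 52, 22, 14 bp.

66, 52, 22, 14 bp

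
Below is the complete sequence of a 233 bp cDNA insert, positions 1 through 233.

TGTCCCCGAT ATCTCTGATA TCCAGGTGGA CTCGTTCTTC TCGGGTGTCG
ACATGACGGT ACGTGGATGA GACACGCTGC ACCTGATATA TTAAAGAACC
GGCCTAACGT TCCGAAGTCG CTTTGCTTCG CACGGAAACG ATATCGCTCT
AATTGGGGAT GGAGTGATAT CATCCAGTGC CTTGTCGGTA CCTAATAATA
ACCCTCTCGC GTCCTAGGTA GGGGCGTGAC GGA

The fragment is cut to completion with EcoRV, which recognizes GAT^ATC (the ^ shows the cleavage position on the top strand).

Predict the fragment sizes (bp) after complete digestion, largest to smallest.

EcoRV sites (GATATC) start at positions 8, 17, 140, 166.
EcoRV cuts after base 3 of each site, so after positions 10, 19, 142, 168.
Linear molecule, 4 cuts → 5 fragments:
  1–10 → 10 bp
  11–19 → 9 bp
  20–142 → 123 bp
  143–168 → 26 bp
  169–233 → 65 bp
Sorted largest to smallest: 123, 65, 26, 10, 9 bp.

123, 65, 26, 10, 9 bp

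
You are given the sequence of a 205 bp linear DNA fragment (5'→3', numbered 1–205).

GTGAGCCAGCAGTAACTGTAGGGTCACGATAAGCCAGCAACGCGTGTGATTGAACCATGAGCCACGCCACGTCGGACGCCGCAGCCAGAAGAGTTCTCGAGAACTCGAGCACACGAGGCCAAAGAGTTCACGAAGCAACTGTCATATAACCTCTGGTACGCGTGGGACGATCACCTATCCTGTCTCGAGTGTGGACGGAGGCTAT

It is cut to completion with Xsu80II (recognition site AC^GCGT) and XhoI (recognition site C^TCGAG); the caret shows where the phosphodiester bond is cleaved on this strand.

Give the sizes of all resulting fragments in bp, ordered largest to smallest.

Xsu80II sites (ACGCGT) start at positions 40, 158.
Xsu80II cuts after base 2 of each site, so after positions 41, 159.
XhoI sites (CTCGAG) start at positions 96, 104, 184.
XhoI cuts after the first base of each site, so after positions 96, 104, 184.
Combined cut positions: 41, 96, 104, 159, 184.
Linear molecule, 5 cuts → 6 fragments:
  1–41 → 41 bp
  42–96 → 55 bp
  97–104 → 8 bp
  105–159 → 55 bp
  160–184 → 25 bp
  185–205 → 21 bp
Sorted largest to smallest: 55, 55, 41, 25, 21, 8 bp.

55, 55, 41, 25, 21, 8 bp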